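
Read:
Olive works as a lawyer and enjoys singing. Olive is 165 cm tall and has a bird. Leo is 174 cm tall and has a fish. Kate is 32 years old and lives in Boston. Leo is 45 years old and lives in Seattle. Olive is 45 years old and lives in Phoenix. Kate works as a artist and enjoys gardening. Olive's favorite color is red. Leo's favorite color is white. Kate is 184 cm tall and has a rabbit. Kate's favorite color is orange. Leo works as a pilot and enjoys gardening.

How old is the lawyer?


The lawyer is Olive, age 45

45


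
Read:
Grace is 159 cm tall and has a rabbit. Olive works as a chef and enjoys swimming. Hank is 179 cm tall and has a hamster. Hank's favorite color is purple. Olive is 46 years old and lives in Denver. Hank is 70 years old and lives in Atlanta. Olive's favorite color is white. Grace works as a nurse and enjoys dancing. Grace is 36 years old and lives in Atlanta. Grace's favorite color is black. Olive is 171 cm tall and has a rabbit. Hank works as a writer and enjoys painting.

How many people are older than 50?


Filter: 1

1


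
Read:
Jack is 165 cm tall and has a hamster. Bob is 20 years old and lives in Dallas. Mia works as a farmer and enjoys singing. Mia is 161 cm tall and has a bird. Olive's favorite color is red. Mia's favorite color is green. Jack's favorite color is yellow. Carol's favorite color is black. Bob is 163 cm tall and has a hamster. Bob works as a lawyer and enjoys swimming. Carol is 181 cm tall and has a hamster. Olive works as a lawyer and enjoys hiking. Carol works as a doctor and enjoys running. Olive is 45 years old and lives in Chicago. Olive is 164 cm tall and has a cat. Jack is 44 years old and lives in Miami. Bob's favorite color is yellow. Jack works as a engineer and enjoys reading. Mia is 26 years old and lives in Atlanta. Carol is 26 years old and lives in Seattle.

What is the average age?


Sum=161, n=5, avg=32.2

32.2


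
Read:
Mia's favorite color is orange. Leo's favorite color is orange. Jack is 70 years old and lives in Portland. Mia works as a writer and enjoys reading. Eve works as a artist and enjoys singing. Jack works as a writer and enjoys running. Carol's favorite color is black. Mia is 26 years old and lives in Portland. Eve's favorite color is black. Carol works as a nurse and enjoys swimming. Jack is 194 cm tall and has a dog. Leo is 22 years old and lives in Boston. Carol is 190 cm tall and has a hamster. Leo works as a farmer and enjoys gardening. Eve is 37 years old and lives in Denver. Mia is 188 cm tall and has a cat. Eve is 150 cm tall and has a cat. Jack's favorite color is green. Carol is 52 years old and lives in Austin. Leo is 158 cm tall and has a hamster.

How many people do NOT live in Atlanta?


Not in Atlanta: 5

5


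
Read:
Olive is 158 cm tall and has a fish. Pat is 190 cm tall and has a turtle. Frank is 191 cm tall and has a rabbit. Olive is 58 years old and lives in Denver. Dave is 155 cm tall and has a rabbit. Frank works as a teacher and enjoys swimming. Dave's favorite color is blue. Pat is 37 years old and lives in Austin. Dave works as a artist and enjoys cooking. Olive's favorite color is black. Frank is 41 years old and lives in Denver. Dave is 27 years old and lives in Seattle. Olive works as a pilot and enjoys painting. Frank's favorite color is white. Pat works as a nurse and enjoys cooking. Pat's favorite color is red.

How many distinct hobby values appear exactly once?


Unique hobby values: 2

2


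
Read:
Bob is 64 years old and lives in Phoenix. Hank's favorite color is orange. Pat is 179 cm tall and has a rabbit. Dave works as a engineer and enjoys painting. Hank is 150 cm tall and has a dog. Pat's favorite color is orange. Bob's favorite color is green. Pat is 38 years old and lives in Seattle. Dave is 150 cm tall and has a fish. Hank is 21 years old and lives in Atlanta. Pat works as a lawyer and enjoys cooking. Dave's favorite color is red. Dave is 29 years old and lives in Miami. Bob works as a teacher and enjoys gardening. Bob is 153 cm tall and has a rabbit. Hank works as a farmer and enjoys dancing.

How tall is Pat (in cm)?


Pat is 179 cm tall

179


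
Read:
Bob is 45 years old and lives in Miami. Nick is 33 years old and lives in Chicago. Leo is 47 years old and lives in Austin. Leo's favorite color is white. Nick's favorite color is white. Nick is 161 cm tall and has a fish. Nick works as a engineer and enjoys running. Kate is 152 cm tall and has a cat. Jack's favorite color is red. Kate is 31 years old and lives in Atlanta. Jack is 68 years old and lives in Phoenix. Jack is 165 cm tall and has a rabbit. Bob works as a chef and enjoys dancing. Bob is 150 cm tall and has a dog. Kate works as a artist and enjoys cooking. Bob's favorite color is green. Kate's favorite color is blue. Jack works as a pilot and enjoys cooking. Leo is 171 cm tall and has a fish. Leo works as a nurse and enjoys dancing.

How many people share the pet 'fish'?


Count: 2

2


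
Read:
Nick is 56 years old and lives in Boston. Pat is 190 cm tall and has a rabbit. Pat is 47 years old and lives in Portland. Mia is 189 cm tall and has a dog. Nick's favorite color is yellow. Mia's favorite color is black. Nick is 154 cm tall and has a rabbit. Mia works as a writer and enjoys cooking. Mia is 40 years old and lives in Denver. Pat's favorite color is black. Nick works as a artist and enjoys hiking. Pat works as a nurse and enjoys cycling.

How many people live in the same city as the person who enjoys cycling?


Person with hobby cycling is Pat, city Portland. Count = 1

1


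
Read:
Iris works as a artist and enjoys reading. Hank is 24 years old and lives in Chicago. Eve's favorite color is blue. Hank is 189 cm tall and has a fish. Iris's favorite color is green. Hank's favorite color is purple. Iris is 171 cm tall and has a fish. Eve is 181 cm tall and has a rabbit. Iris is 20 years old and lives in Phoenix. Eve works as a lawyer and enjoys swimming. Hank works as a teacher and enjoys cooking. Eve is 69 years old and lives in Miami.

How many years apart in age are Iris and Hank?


20 vs 24, diff = 4

4


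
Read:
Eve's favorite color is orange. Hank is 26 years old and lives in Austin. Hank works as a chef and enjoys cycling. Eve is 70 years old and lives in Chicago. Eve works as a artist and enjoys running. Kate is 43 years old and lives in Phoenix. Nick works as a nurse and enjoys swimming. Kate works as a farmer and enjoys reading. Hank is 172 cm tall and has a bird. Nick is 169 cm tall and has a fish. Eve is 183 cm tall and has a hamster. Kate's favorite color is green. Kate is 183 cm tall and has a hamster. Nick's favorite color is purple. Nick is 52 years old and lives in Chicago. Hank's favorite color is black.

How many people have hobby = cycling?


Count: 1

1


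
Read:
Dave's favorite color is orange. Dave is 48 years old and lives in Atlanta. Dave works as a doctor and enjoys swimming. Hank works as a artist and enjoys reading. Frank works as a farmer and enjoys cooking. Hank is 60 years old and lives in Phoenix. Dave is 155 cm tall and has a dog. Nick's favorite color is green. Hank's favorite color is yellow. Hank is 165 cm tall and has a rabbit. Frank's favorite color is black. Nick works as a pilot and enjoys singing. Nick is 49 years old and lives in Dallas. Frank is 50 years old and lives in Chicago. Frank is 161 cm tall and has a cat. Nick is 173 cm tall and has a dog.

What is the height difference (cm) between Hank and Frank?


|165 - 161| = 4

4


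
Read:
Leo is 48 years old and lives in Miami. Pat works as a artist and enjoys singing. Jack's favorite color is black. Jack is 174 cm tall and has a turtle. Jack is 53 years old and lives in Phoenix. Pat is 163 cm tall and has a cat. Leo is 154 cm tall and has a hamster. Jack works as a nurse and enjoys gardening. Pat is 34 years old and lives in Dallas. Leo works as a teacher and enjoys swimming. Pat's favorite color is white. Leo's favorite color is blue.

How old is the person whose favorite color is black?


Person with favorite color=black is Jack, age 53

53


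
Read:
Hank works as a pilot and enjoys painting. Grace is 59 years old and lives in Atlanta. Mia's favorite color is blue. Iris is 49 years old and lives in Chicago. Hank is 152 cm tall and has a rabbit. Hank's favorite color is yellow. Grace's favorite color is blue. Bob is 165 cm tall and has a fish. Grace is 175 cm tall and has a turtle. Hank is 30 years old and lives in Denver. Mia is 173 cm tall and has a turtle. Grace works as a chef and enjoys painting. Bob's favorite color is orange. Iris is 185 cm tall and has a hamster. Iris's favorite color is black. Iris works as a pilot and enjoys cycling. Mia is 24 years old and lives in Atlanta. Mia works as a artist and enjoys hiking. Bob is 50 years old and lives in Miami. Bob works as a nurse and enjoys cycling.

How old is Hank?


Hank is 30 years old

30


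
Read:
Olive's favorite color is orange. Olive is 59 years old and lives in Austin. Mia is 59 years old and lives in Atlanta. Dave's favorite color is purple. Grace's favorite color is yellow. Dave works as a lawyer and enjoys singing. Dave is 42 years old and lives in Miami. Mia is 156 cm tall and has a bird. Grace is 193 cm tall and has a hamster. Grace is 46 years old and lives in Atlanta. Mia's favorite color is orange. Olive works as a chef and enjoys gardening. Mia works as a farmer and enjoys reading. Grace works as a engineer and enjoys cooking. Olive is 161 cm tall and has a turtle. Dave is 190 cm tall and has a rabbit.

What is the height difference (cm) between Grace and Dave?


|193 - 190| = 3

3


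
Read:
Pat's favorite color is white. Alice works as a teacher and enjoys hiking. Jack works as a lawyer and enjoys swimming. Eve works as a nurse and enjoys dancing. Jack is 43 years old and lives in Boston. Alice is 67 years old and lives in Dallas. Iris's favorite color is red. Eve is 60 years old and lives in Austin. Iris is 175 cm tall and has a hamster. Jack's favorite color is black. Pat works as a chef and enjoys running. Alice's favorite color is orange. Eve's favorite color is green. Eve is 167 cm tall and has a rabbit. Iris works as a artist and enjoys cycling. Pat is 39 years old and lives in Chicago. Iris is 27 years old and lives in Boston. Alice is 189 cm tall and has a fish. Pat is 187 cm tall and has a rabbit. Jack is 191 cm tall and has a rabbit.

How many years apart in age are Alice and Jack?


67 vs 43, diff = 24

24


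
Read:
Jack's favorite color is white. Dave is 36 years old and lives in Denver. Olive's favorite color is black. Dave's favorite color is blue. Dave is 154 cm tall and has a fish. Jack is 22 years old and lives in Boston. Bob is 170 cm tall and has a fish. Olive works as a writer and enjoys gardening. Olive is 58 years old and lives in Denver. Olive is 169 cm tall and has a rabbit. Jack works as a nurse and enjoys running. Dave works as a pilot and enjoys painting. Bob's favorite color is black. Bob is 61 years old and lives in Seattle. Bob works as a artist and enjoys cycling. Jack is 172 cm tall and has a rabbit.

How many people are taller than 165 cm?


Taller than 165: 3

3


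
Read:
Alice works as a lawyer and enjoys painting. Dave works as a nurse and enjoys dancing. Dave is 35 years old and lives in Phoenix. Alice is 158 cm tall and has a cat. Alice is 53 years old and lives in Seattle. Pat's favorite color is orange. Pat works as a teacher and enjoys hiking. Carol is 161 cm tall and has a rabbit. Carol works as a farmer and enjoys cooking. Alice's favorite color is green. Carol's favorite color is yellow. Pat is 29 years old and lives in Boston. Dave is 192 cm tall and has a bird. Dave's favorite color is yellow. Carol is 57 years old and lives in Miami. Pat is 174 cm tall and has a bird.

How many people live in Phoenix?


Count in Phoenix: 1

1


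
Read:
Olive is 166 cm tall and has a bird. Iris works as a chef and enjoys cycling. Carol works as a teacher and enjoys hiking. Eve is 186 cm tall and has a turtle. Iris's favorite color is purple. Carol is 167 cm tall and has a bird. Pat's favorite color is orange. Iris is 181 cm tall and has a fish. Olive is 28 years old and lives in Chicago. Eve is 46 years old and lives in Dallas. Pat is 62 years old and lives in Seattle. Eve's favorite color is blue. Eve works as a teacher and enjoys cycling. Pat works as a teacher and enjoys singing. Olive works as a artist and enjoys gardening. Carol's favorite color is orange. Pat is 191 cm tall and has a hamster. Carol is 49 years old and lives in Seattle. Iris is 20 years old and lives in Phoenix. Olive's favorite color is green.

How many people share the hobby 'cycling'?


Count: 2

2


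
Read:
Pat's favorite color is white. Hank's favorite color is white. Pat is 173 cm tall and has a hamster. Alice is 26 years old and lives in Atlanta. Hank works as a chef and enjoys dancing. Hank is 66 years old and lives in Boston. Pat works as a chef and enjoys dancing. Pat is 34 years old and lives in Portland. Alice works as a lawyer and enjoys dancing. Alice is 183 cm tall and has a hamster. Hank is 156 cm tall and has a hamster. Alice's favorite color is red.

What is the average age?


Sum=126, n=3, avg=42

42


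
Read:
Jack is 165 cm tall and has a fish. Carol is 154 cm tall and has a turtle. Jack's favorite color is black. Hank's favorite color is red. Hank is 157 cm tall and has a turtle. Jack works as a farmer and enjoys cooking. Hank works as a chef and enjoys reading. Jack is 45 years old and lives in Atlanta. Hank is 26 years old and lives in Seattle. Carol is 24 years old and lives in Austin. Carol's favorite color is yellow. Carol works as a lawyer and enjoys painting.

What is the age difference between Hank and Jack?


|26 - 45| = 19

19


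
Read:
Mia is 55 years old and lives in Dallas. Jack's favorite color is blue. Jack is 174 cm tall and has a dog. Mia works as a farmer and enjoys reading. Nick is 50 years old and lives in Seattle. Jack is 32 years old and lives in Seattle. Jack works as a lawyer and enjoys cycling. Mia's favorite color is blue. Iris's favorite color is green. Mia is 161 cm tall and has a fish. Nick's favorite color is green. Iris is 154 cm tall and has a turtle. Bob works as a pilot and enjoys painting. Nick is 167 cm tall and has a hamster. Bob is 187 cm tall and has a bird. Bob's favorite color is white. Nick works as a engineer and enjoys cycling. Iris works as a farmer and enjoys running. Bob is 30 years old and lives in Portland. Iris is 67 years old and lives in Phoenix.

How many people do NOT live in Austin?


Not in Austin: 5

5


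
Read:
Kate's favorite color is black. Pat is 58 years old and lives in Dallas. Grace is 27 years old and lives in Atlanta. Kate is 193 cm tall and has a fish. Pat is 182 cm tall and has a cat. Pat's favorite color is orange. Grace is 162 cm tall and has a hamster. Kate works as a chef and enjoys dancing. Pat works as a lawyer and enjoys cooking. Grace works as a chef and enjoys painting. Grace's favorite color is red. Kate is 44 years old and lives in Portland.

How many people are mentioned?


People: Grace, Kate, Pat. Count = 3

3


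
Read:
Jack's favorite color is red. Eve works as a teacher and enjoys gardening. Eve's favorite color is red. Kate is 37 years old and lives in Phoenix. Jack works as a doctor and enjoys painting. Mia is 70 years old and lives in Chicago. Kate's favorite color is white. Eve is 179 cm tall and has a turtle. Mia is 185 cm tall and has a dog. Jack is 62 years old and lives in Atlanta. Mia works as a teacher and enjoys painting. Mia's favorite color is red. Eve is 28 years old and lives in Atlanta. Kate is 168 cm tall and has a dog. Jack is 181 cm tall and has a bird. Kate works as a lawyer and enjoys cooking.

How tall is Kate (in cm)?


Kate is 168 cm tall

168


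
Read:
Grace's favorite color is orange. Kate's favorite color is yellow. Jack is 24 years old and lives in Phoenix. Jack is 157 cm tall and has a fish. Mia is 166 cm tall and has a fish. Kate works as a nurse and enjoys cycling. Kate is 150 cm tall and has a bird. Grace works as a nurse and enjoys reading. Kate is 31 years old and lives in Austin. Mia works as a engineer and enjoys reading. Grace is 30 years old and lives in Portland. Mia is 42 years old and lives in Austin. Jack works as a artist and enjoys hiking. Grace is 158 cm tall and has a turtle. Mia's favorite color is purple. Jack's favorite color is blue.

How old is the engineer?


The engineer is Mia, age 42

42


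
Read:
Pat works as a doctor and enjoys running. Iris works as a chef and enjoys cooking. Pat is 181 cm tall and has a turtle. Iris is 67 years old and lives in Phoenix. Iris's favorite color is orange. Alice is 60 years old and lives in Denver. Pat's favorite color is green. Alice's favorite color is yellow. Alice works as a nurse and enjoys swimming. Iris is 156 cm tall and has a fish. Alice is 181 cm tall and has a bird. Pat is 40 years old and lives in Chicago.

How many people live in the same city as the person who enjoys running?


Person with hobby running is Pat, city Chicago. Count = 1

1


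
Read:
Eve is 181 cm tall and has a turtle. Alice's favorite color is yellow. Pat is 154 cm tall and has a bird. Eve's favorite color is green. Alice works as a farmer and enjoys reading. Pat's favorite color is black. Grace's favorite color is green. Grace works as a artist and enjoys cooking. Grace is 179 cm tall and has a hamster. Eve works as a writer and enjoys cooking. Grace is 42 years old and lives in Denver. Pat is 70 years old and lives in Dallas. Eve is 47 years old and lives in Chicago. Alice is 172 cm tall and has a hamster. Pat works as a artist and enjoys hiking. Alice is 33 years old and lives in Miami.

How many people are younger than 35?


Filter: 1

1


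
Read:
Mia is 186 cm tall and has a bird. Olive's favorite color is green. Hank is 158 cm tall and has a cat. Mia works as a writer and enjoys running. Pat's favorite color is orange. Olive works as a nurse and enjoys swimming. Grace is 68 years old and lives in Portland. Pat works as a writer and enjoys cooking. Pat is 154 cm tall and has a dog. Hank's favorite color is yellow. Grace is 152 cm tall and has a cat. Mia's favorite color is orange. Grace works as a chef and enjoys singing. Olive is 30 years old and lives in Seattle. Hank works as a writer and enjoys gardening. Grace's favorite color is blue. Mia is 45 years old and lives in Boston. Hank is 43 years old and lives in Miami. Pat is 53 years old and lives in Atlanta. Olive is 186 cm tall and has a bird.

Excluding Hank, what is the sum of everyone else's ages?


Sum (excluding Hank): 196

196


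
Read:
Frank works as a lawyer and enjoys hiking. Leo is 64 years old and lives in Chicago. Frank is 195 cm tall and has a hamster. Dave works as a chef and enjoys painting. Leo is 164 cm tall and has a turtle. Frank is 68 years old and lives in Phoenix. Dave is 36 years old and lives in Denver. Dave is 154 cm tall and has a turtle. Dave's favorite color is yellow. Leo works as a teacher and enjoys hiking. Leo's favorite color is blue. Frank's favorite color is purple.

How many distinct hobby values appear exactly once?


Unique hobby values: 1

1


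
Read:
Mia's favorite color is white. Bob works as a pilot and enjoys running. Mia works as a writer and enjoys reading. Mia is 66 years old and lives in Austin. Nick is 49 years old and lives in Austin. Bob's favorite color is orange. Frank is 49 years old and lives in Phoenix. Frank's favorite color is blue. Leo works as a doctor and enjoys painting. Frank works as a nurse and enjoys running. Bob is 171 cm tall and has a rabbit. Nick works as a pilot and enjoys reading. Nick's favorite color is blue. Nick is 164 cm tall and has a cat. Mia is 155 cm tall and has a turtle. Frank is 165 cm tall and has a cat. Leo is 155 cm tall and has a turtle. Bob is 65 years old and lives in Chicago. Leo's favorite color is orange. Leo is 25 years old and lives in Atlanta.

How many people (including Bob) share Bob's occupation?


Bob is a pilot. Count = 2

2


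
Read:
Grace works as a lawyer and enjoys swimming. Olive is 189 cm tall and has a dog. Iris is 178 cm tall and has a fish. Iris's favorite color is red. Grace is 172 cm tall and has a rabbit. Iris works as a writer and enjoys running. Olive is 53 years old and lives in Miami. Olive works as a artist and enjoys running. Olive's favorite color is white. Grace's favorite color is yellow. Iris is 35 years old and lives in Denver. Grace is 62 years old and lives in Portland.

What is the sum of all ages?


62+53+35 = 150

150


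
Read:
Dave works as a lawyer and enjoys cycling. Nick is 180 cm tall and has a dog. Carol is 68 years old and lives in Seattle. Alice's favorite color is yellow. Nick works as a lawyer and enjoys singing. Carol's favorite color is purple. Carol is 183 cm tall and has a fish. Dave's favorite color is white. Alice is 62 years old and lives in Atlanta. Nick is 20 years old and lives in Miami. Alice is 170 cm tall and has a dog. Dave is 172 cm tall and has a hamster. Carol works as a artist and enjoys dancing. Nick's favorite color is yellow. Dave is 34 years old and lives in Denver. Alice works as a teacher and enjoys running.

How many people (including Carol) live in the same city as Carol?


Carol lives in Seattle. Count = 1

1


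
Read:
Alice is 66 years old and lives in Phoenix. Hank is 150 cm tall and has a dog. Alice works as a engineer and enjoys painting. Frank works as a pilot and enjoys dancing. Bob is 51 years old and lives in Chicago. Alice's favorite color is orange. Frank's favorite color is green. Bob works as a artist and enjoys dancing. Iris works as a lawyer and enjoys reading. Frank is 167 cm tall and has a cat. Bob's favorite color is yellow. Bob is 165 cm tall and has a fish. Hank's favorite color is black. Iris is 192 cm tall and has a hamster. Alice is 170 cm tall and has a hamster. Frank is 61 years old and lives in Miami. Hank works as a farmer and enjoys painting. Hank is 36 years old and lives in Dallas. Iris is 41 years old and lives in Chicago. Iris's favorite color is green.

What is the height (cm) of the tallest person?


Tallest: Iris at 192 cm

192


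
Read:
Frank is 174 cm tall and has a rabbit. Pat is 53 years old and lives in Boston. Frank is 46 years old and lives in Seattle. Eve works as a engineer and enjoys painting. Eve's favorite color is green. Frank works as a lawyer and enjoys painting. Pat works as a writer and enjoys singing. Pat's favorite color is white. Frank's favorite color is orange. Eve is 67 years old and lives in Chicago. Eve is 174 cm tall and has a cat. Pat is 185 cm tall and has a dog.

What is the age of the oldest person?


Oldest: Eve at 67

67


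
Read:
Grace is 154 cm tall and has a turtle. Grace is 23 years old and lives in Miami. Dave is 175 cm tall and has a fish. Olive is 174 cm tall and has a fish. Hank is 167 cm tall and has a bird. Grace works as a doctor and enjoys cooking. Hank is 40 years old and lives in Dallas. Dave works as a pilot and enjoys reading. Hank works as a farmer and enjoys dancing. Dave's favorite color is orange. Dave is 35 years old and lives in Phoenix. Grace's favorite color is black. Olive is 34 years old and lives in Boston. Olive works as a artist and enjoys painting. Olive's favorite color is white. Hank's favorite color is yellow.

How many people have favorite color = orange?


Count: 1

1


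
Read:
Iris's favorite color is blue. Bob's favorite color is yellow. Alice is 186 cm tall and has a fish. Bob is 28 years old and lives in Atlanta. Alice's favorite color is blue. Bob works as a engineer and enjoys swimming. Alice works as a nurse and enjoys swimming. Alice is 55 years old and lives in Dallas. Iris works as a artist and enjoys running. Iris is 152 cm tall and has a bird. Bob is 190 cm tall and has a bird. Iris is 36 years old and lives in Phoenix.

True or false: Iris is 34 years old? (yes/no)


Iris is actually 36. no

no


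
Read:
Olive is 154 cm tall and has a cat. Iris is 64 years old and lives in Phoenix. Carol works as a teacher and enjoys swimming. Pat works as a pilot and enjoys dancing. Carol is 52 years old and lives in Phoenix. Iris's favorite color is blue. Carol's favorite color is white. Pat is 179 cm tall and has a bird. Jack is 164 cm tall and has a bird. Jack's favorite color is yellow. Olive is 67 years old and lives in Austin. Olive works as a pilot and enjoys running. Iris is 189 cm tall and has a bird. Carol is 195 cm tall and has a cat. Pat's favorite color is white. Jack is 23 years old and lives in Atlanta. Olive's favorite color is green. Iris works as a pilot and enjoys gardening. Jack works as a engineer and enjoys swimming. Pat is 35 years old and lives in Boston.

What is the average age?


Sum=241, n=5, avg=48.2

48.2


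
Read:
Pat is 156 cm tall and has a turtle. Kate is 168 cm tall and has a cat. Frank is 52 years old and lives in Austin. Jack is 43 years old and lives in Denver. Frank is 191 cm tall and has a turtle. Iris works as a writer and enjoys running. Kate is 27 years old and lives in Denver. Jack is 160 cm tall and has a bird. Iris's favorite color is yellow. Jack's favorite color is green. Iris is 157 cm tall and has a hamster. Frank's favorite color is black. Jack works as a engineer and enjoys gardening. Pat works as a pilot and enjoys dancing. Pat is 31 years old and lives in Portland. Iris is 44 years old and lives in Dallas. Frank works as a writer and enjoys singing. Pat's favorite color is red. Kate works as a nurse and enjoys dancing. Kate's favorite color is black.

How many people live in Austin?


Count in Austin: 1

1


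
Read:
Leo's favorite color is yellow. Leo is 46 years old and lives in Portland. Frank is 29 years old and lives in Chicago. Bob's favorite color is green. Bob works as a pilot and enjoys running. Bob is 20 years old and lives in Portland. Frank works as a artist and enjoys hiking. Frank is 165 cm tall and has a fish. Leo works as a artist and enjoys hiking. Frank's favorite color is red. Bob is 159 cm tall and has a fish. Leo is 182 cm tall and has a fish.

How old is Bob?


Bob is 20 years old

20


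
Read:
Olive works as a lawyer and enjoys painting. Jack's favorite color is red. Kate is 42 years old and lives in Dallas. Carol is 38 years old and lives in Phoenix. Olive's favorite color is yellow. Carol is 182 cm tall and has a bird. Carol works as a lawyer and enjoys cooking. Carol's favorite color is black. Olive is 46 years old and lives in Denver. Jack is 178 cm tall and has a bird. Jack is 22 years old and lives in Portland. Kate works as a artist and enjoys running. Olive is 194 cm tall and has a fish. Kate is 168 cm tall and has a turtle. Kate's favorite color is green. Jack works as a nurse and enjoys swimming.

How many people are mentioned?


People: Carol, Kate, Olive, Jack. Count = 4

4


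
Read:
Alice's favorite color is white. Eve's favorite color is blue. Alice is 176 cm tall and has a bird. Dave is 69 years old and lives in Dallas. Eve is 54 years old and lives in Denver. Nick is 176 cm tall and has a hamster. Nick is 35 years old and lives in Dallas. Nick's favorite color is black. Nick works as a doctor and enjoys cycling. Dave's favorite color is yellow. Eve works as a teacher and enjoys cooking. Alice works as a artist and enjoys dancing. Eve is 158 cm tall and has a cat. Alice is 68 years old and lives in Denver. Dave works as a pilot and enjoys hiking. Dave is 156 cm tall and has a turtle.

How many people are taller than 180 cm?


Taller than 180: 0

0


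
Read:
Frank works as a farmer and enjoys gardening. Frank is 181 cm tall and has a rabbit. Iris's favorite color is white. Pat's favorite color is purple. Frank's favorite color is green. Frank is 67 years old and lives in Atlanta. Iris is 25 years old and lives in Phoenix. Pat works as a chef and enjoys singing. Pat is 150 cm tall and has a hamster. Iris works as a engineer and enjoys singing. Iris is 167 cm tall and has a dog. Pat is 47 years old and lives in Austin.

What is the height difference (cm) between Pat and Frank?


|150 - 181| = 31

31


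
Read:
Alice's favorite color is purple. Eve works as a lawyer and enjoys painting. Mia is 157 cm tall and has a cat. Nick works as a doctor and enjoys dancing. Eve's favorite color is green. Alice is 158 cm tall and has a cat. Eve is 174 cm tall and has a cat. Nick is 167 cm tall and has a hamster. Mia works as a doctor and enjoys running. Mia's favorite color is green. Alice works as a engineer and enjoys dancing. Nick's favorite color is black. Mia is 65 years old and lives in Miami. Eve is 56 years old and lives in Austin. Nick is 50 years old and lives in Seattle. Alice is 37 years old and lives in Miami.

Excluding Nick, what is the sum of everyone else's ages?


Sum (excluding Nick): 158

158


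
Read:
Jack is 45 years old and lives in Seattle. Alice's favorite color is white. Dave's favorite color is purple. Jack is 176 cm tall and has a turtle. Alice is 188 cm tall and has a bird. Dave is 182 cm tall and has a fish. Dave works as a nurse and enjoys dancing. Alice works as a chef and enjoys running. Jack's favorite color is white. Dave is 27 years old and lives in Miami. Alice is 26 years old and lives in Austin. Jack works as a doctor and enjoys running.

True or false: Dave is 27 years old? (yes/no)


Dave is actually 27. yes

yes


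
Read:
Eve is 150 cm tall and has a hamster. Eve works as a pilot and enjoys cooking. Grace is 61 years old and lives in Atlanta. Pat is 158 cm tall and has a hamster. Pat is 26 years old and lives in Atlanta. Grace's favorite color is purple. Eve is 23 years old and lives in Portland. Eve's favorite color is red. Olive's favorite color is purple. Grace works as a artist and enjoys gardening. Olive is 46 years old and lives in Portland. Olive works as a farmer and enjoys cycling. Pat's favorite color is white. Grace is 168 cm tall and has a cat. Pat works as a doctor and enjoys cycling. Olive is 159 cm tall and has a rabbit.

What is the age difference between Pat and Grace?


|26 - 61| = 35

35


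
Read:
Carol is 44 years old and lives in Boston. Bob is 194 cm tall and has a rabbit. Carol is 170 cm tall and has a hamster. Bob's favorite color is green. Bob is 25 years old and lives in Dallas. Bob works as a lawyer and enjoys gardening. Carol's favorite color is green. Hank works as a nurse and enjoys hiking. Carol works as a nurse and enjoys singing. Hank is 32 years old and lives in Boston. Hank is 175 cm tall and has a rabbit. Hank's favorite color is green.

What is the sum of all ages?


32+25+44 = 101

101


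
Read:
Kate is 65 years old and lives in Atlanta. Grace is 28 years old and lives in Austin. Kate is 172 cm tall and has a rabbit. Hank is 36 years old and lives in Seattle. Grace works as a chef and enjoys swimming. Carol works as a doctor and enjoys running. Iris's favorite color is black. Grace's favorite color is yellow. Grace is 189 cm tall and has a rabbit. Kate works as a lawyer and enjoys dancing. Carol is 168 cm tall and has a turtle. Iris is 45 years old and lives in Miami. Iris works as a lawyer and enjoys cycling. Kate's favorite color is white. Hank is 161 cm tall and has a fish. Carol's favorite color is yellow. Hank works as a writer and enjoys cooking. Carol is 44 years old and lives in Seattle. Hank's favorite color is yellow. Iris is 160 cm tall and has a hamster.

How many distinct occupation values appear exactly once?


Unique occupation values: 3

3


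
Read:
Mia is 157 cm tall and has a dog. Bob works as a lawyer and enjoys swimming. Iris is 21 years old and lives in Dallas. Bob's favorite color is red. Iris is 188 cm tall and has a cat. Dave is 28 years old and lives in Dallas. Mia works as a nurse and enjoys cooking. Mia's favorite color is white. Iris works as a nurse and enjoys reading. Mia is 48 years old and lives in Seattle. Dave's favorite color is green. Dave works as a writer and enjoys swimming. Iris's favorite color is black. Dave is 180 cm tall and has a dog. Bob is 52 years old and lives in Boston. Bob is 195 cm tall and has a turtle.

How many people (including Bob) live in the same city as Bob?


Bob lives in Boston. Count = 1

1


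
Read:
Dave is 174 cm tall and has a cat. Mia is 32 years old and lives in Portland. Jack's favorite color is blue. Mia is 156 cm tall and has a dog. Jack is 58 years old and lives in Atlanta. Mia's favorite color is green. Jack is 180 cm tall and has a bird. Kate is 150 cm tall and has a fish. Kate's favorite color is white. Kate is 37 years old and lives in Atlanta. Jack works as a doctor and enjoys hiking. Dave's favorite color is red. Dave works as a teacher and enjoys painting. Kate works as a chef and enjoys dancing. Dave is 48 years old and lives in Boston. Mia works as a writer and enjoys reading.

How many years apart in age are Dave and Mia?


48 vs 32, diff = 16

16


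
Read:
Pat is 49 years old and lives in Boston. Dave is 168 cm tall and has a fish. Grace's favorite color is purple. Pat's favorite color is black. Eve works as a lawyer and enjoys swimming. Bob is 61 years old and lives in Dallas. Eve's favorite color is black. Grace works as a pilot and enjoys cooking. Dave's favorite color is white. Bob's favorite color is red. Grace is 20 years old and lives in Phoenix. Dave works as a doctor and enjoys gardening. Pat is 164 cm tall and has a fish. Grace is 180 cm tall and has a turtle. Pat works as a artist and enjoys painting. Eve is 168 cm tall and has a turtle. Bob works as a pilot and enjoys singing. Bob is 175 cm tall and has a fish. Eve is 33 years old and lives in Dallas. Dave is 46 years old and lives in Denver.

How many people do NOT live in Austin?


Not in Austin: 5

5


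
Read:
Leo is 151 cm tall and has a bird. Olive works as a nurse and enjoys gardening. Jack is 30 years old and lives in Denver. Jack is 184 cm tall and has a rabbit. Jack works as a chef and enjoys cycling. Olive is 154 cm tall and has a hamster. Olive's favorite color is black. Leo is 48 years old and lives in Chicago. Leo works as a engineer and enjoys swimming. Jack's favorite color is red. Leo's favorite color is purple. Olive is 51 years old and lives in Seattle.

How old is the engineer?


The engineer is Leo, age 48

48


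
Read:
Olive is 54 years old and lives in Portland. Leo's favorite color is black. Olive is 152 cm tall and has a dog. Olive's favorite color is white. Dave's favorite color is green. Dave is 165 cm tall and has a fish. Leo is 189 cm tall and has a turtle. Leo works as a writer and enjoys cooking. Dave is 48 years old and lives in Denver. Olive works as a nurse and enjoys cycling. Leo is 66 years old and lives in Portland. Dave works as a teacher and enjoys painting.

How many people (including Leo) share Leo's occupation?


Leo is a writer. Count = 1

1


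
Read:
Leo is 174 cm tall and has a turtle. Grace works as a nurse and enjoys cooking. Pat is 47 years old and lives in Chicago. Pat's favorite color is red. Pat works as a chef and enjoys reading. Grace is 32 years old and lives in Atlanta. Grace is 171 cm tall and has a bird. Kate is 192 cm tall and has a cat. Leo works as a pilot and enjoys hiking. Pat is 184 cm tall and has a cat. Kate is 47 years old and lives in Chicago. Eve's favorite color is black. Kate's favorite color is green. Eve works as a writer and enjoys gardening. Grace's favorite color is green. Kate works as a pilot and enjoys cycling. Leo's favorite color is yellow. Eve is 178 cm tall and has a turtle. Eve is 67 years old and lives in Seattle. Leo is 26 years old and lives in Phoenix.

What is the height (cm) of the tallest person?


Tallest: Kate at 192 cm

192


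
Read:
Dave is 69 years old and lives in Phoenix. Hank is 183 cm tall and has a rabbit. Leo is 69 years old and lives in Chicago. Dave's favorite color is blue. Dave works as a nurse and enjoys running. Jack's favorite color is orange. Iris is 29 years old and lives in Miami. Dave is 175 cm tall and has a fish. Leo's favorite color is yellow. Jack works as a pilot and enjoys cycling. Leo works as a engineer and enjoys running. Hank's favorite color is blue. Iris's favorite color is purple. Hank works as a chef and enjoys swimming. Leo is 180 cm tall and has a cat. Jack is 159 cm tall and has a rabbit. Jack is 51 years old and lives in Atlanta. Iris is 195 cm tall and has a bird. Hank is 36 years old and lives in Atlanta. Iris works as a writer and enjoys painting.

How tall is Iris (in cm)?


Iris is 195 cm tall

195


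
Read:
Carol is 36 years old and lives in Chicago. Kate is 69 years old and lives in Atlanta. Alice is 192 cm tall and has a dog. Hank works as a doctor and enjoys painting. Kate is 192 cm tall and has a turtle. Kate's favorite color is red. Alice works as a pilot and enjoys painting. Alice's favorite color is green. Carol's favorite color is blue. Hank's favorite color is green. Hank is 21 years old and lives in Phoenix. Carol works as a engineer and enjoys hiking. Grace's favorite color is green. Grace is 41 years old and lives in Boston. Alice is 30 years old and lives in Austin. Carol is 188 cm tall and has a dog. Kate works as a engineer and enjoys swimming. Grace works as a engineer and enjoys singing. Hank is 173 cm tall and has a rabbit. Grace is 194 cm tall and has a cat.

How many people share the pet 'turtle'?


Count: 1

1


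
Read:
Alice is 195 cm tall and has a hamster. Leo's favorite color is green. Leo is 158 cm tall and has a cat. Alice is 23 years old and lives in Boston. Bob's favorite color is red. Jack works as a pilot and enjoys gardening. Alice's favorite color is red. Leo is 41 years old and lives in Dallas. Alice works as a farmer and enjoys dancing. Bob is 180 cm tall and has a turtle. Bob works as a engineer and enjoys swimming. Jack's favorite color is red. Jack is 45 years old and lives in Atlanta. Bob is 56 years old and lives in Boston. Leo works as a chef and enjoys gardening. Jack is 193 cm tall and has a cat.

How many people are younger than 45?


Filter: 2

2


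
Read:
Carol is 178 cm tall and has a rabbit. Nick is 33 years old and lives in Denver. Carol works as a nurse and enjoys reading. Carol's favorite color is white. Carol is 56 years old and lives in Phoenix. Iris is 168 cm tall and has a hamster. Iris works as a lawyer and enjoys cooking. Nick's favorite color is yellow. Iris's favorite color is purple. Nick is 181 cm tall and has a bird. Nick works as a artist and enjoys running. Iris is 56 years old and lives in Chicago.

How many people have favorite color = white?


Count: 1

1


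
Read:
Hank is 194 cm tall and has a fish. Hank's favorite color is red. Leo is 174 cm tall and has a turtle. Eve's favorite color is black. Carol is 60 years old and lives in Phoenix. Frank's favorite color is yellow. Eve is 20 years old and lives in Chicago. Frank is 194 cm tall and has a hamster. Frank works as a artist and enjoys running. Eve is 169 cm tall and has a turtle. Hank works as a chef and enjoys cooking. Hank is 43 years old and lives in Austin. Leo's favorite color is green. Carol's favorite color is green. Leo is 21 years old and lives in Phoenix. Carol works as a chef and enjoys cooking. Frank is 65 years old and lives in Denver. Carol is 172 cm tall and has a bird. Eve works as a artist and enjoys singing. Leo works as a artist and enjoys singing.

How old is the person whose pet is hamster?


Person with pet=hamster is Frank, age 65

65


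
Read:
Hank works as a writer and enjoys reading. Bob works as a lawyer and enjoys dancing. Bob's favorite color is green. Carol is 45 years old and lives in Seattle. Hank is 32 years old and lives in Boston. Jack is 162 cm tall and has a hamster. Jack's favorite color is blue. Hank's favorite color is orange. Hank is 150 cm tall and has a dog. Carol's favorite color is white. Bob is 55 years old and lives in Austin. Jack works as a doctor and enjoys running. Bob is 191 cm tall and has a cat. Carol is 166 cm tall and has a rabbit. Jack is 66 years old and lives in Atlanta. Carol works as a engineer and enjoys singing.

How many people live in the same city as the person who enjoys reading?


Person with hobby reading is Hank, city Boston. Count = 1

1
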